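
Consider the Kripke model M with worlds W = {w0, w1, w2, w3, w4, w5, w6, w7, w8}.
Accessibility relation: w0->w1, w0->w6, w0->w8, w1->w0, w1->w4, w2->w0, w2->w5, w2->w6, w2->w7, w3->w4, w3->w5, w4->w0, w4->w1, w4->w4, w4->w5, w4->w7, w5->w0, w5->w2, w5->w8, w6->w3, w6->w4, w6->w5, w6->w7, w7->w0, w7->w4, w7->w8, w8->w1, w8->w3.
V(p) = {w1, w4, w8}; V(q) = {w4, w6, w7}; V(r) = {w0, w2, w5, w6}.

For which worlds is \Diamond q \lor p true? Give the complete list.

w0, w1, w2, w3, w4, w6, w7, w8

Let φ = \Diamond q \lor p. Evaluate φ at each world:
  w0 (successors {w1, w6, w8}): φ is true.
  w1 (successors {w0, w4}): φ is true.
  w2 (successors {w0, w5, w6, w7}): φ is true.
  w3 (successors {w4, w5}): φ is true.
  w4 (successors {w0, w1, w4, w5, w7}): φ is true.
  w5 (successors {w0, w2, w8}): φ is false.
  w6 (successors {w3, w4, w5, w7}): φ is true.
  w7 (successors {w0, w4, w8}): φ is true.
  w8 (successors {w1, w3}): φ is true.
For instance, at w4:
  At w4: \Diamond q is true, p is true, so \Diamond q \lor p is true.
    At w4: \Diamond q requires q at some successor in {w0, w1, w4, w5, w7}.
      q holds at w4, so \Diamond q is true at w4.
Satisfying worlds: {w0, w1, w2, w3, w4, w6, w7, w8}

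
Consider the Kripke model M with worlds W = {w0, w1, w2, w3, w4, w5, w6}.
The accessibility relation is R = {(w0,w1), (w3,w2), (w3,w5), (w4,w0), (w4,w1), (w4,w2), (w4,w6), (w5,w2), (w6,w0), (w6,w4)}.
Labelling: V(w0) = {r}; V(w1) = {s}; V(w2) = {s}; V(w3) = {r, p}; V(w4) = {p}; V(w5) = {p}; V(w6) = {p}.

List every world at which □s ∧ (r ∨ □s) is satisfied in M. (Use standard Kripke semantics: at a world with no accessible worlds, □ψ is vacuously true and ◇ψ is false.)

Let φ = □s ∧ (r ∨ □s). Evaluate φ at each world:
  w0 (successors {w1}): φ is true.
  w1 (successors ∅): φ is true.
  w2 (successors ∅): φ is true.
  w3 (successors {w2, w5}): φ is false.
  w4 (successors {w0, w1, w2, w6}): φ is false.
  w5 (successors {w2}): φ is true.
  w6 (successors {w0, w4}): φ is false.
For instance, at w0:
  At w0: □s is true, r ∨ □s is true, so □s ∧ (r ∨ □s) is true.
    At w0: □s requires s at every successor {w1}.
      At w1: s is true.
    So □s is true at w0.
    At w0: r is true, □s is true, so r ∨ □s is true.
      At w0: □s requires s at every successor {w1}.
        At w1: s is true.
      So □s is true at w0.
Satisfying worlds: {w0, w1, w2, w5}

w0, w1, w2, w5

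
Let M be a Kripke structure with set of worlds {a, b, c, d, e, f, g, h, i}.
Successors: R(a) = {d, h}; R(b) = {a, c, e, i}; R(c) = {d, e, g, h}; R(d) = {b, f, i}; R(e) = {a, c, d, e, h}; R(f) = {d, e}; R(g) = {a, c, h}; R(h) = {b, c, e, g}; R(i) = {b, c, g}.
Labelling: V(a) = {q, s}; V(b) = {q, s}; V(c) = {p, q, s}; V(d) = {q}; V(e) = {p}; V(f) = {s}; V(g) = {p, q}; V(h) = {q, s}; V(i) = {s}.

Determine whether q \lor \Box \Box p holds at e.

Recall that \Box ψ holds at a world iff ψ holds at every accessible world, and \Diamond ψ holds iff ψ holds at some accessible world.
At e: q is false, \Box \Box p is false, so q \lor \Box \Box p is false.
  At e: \Box \Box p requires \Box p at every successor {a, c, d, e, h}.
    \Box p fails at a, so \Box \Box p is false at e.
      At a: \Box p requires p at every successor {d, h}.
        p fails at d, so \Box p is false at a.

No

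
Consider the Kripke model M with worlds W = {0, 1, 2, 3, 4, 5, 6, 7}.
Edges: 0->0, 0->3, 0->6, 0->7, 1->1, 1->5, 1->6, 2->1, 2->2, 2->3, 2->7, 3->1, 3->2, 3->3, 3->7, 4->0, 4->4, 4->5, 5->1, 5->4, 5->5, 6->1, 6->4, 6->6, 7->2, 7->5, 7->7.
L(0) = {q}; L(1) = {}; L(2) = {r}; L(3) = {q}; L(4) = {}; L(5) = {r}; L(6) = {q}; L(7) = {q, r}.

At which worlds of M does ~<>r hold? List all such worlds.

Let φ = ~<>r. Evaluate φ at each world:
  0 (successors {0, 3, 6, 7}): φ is false.
  1 (successors {1, 5, 6}): φ is false.
  2 (successors {1, 2, 3, 7}): φ is false.
  3 (successors {1, 2, 3, 7}): φ is false.
  4 (successors {0, 4, 5}): φ is false.
  5 (successors {1, 4, 5}): φ is false.
  6 (successors {1, 4, 6}): φ is true.
  7 (successors {2, 5, 7}): φ is false.
For instance, at 7:
  At 7: <>r is true, so ~<>r is false.
    At 7: <>r requires r at some successor in {2, 5, 7}.
      r holds at 2, so <>r is true at 7.
Satisfying worlds: {6}

6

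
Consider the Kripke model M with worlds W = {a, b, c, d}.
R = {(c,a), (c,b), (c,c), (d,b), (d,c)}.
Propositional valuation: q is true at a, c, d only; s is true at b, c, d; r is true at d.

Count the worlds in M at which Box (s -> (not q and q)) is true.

2

Let φ = Box (s -> (not q and q)). Evaluate φ at each world:
  a (successors ∅): φ is true.
  b (successors ∅): φ is true.
  c (successors {a, b, c}): φ is false.
  d (successors {b, c}): φ is false.
For instance, at c:
  At c: Box (s -> (not q and q)) requires s -> (not q and q) at every successor {a, b, c}.
    s -> (not q and q) fails at b, so Box (s -> (not q and q)) is false at c.
Satisfying worlds: {a, b}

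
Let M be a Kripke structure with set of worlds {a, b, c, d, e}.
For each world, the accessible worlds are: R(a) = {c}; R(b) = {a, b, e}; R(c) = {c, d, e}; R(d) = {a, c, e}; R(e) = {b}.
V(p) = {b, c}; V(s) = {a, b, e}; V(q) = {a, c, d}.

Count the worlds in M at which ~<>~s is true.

2

Recall that <>ψ holds at a world iff ψ holds at some accessible world.
Let φ = ~<>~s. Evaluate φ at each world:
  a (successors {c}): φ is false.
  b (successors {a, b, e}): φ is true.
  c (successors {c, d, e}): φ is false.
  d (successors {a, c, e}): φ is false.
  e (successors {b}): φ is true.
For instance, at d:
  At d: <>~s is true, so ~<>~s is false.
    At d: <>~s requires ~s at some successor in {a, c, e}.
      ~s holds at c, so <>~s is true at d.
Satisfying worlds: {b, e}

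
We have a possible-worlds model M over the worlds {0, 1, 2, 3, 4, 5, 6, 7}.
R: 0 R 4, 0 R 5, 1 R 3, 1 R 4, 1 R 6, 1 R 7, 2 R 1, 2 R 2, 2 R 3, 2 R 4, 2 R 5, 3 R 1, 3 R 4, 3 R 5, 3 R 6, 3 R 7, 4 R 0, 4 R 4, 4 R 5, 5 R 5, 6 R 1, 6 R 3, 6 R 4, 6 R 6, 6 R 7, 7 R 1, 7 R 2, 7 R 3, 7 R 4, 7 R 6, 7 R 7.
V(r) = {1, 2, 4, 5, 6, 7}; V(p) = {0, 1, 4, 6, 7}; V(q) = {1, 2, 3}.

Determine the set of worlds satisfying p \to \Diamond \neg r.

Recall that \Diamond ψ holds at a world iff ψ holds at some accessible world.
Let φ = p \to \Diamond \neg r. Evaluate φ at each world:
  0 (successors {4, 5}): φ is false.
  1 (successors {3, 4, 6, 7}): φ is true.
  2 (successors {1, 2, 3, 4, 5}): φ is true.
  3 (successors {1, 4, 5, 6, 7}): φ is true.
  4 (successors {0, 4, 5}): φ is true.
  5 (successors {5}): φ is true.
  6 (successors {1, 3, 4, 6, 7}): φ is true.
  7 (successors {1, 2, 3, 4, 6, 7}): φ is true.
For instance, at 3:
  At 3: p is false, \Diamond \neg r is false, so p \to \Diamond \neg r is true.
    At 3: \Diamond \neg r requires \neg r at some successor in {1, 4, 5, 6, 7}.
      At 1: \neg r is false.
      At 4: \neg r is false.
      At 5: \neg r is false.
      At 6: \neg r is false.
      At 7: \neg r is false.
    So \Diamond \neg r is false at 3.
Satisfying worlds: {1, 2, 3, 4, 5, 6, 7}

1, 2, 3, 4, 5, 6, 7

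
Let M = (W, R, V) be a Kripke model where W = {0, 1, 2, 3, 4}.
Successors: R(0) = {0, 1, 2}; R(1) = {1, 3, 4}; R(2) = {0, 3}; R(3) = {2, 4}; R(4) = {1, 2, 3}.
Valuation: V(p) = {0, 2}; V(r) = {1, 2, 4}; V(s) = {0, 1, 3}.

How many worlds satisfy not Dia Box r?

2

Recall that Box ψ holds at a world iff ψ holds at every accessible world, and Dia ψ holds iff ψ holds at some accessible world.
Let φ = not Dia Box r. Evaluate φ at each world:
  0 (successors {0, 1, 2}): φ is true.
  1 (successors {1, 3, 4}): φ is false.
  2 (successors {0, 3}): φ is false.
  3 (successors {2, 4}): φ is true.
  4 (successors {1, 2, 3}): φ is false.
For instance, at 2:
  At 2: Dia Box r is true, so not Dia Box r is false.
    At 2: Dia Box r requires Box r at some successor in {0, 3}.
      Box r holds at 3, so Dia Box r is true at 2.
Satisfying worlds: {0, 3}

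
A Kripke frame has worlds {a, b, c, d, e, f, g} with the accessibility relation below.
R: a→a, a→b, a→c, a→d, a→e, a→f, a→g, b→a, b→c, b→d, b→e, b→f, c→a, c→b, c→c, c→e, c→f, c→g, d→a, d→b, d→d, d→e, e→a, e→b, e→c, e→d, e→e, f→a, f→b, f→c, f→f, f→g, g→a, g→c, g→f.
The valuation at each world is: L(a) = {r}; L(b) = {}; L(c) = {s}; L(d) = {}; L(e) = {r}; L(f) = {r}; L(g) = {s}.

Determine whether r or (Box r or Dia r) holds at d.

At d: r is false, Box r or Dia r is true, so r or (Box r or Dia r) is true.
  At d: Box r is false, Dia r is true, so Box r or Dia r is true.
    At d: Box r requires r at every successor {a, b, d, e}.
      r fails at b, so Box r is false at d.
    At d: Dia r requires r at some successor in {a, b, d, e}.
      r holds at a, so Dia r is true at d.

Yes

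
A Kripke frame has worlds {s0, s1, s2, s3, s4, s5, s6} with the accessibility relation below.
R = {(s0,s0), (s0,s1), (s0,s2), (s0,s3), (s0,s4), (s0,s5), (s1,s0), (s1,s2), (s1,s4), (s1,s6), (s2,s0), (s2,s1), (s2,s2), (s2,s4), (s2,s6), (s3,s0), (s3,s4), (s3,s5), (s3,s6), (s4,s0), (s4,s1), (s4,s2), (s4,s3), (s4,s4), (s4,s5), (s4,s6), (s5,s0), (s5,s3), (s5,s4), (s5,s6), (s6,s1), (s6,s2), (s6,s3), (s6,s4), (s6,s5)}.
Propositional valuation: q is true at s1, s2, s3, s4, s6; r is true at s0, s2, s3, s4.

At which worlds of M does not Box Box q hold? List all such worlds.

Let φ = not Box Box q. Evaluate φ at each world:
  s0 (successors {s0, s1, s2, s3, s4, s5}): φ is true.
  s1 (successors {s0, s2, s4, s6}): φ is true.
  s2 (successors {s0, s1, s2, s4, s6}): φ is true.
  s3 (successors {s0, s4, s5, s6}): φ is true.
  s4 (successors {s0, s1, s2, s3, s4, s5, s6}): φ is true.
  s5 (successors {s0, s3, s4, s6}): φ is true.
  s6 (successors {s1, s2, s3, s4, s5}): φ is true.
For instance, at s2:
  At s2: Box Box q is false, so not Box Box q is true.
    At s2: Box Box q requires Box q at every successor {s0, s1, s2, s4, s6}.
      Box q fails at s0, so Box Box q is false at s2.
Satisfying worlds: {s0, s1, s2, s3, s4, s5, s6}

s0, s1, s2, s3, s4, s5, s6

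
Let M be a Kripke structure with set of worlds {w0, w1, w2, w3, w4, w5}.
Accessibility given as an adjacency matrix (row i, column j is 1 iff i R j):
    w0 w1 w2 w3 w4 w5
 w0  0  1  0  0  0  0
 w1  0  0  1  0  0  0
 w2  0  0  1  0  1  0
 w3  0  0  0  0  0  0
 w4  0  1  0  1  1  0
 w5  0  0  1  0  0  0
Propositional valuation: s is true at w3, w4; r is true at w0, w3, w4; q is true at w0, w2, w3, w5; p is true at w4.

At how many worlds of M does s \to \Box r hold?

Let φ = s \to \Box r. Evaluate φ at each world:
  w0 (successors {w1}): φ is true.
  w1 (successors {w2}): φ is true.
  w2 (successors {w2, w4}): φ is true.
  w3 (successors ∅): φ is true.
  w4 (successors {w1, w3, w4}): φ is false.
  w5 (successors {w2}): φ is true.
For instance, at w2:
  At w2: s is false, \Box r is false, so s \to \Box r is true.
    At w2: \Box r requires r at every successor {w2, w4}.
      r fails at w2, so \Box r is false at w2.
Satisfying worlds: {w0, w1, w2, w3, w5}

5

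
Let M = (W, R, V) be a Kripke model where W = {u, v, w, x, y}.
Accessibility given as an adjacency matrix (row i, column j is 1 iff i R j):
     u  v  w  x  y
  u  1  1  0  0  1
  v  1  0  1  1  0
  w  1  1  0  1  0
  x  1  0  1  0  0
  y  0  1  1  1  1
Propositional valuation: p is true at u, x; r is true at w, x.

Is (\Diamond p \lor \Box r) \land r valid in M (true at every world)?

Let φ = (\Diamond p \lor \Box r) \land r. Evaluate φ at each world:
  u (successors {u, v, y}): φ is false.
  v (successors {u, w, x}): φ is false.
  w (successors {u, v, x}): φ is true.
  x (successors {u, w}): φ is true.
  y (successors {v, w, x, y}): φ is false.
Detail at u (counterexample):
  At u: \Diamond p \lor \Box r is true, r is false, so (\Diamond p \lor \Box r) \land r is false.
    At u: \Diamond p is true, \Box r is false, so \Diamond p \lor \Box r is true.
      At u: \Diamond p requires p at some successor in {u, v, y}.
        p holds at u, so \Diamond p is true at u.
      At u: \Box r requires r at every successor {u, v, y}.
        r fails at u, so \Box r is false at u.

No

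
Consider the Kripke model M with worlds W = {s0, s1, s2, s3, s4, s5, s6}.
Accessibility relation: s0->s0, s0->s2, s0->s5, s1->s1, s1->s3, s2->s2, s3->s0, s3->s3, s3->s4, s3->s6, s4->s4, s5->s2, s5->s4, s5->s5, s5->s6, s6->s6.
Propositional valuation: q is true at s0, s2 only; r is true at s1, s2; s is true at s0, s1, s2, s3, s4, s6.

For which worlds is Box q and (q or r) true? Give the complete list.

Let φ = Box q and (q or r). Evaluate φ at each world:
  s0 (successors {s0, s2, s5}): φ is false.
  s1 (successors {s1, s3}): φ is false.
  s2 (successors {s2}): φ is true.
  s3 (successors {s0, s3, s4, s6}): φ is false.
  s4 (successors {s4}): φ is false.
  s5 (successors {s2, s4, s5, s6}): φ is false.
  s6 (successors {s6}): φ is false.
For instance, at s5:
  At s5: Box q is false, q or r is false, so Box q and (q or r) is false.
    At s5: Box q requires q at every successor {s2, s4, s5, s6}.
      q fails at s4, so Box q is false at s5.
Satisfying worlds: {s2}

s2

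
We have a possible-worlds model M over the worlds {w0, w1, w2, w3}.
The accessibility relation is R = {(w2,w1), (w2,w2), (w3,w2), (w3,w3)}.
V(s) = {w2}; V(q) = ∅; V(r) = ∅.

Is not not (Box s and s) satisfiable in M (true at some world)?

Let φ = not not (Box s and s). Evaluate φ at each world:
  w0 (successors ∅): φ is false.
  w1 (successors ∅): φ is false.
  w2 (successors {w1, w2}): φ is false.
  w3 (successors {w2, w3}): φ is false.
For instance, at w2:
  At w2: not (Box s and s) is true, so not not (Box s and s) is false.
    At w2: Box s and s is false, so not (Box s and s) is true.
      At w2: Box s is false, s is true, so Box s and s is false.

No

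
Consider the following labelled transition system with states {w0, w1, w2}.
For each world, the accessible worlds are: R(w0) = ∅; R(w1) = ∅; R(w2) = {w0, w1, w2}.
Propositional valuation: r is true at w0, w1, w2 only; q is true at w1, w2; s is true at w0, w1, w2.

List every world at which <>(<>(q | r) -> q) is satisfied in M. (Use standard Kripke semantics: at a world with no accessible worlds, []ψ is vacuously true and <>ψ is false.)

w2

Let φ = <>(<>(q | r) -> q). Evaluate φ at each world:
  w0 (successors ∅): φ is false.
  w1 (successors ∅): φ is false.
  w2 (successors {w0, w1, w2}): φ is true.
For instance, at w2:
  At w2: <>(<>(q | r) -> q) requires <>(q | r) -> q at some successor in {w0, w1, w2}.
    <>(q | r) -> q holds at w0, so <>(<>(q | r) -> q) is true at w2.
      At w0: <>(q | r) is false, q is false, so <>(q | r) -> q is true.
Satisfying worlds: {w2}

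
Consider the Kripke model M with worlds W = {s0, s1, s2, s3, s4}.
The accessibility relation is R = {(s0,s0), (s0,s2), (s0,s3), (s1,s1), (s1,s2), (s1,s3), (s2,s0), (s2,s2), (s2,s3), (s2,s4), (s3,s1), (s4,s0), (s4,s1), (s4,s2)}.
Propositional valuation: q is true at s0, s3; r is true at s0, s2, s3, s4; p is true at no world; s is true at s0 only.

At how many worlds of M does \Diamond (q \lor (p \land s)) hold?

4

Recall that \Diamond ψ holds at a world iff ψ holds at some accessible world.
Let φ = \Diamond (q \lor (p \land s)). Evaluate φ at each world:
  s0 (successors {s0, s2, s3}): φ is true.
  s1 (successors {s1, s2, s3}): φ is true.
  s2 (successors {s0, s2, s3, s4}): φ is true.
  s3 (successors {s1}): φ is false.
  s4 (successors {s0, s1, s2}): φ is true.
For instance, at s1:
  At s1: \Diamond (q \lor (p \land s)) requires q \lor (p \land s) at some successor in {s1, s2, s3}.
    q \lor (p \land s) holds at s3, so \Diamond (q \lor (p \land s)) is true at s1.
Satisfying worlds: {s0, s1, s2, s4}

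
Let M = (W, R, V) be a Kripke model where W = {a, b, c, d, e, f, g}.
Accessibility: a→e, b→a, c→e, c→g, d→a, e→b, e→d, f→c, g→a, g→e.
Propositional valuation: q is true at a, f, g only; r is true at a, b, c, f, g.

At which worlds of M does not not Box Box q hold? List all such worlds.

Let φ = not not Box Box q. Evaluate φ at each world:
  a (successors {e}): φ is false.
  b (successors {a}): φ is false.
  c (successors {e, g}): φ is false.
  d (successors {a}): φ is false.
  e (successors {b, d}): φ is true.
  f (successors {c}): φ is false.
  g (successors {a, e}): φ is false.
For instance, at d:
  At d: not Box Box q is true, so not not Box Box q is false.
    At d: Box Box q is false, so not Box Box q is true.
      At d: Box Box q requires Box q at every successor {a}.
        Box q fails at a, so Box Box q is false at d.
Satisfying worlds: {e}

e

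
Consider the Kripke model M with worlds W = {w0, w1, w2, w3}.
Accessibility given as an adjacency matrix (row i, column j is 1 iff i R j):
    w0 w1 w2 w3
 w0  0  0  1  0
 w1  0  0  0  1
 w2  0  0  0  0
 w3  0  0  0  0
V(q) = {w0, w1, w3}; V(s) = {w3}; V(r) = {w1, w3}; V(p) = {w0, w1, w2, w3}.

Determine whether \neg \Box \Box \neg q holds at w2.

No

At w2: \Box \Box \neg q is true, so \neg \Box \Box \neg q is false.
  At w2: no accessible worlds, so \Box \Box \neg q holds vacuously.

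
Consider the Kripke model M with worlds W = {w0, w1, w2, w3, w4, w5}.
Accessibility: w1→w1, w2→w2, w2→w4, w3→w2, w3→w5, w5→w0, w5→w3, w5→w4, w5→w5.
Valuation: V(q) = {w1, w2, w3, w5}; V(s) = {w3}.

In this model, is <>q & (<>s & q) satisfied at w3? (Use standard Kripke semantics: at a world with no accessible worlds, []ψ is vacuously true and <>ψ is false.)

No

At w3: <>q is true, <>s & q is false, so <>q & (<>s & q) is false.
  At w3: <>q requires q at some successor in {w2, w5}.
    q holds at w2, so <>q is true at w3.
  At w3: <>s is false, q is true, so <>s & q is false.
    At w3: <>s requires s at some successor in {w2, w5}.
      At w2: s is false.
      At w5: s is false.
    So <>s is false at w3.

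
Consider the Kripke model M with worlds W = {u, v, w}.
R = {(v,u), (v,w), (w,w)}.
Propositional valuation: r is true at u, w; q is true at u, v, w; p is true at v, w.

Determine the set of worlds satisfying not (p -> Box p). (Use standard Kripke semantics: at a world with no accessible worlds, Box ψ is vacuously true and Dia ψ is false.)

Let φ = not (p -> Box p). Evaluate φ at each world:
  u (successors ∅): φ is false.
  v (successors {u, w}): φ is true.
  w (successors {w}): φ is false.
For instance, at w:
  At w: p -> Box p is true, so not (p -> Box p) is false.
    At w: p is true, Box p is true, so p -> Box p is true.
      At w: Box p requires p at every successor {w}.
        At w: p is true.
      So Box p is true at w.
Satisfying worlds: {v}

v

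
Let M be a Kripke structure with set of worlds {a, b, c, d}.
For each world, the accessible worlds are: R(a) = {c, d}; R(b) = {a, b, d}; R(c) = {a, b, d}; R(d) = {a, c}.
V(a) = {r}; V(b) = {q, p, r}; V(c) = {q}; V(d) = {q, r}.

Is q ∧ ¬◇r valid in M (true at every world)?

No

Let φ = q ∧ ¬◇r. Evaluate φ at each world:
  a (successors {c, d}): φ is false.
  b (successors {a, b, d}): φ is false.
  c (successors {a, b, d}): φ is false.
  d (successors {a, c}): φ is false.
Detail at a (counterexample):
  At a: q is false, ¬◇r is false, so q ∧ ¬◇r is false.
    At a: ◇r is true, so ¬◇r is false.
      At a: ◇r requires r at some successor in {c, d}.
        r holds at d, so ◇r is true at a.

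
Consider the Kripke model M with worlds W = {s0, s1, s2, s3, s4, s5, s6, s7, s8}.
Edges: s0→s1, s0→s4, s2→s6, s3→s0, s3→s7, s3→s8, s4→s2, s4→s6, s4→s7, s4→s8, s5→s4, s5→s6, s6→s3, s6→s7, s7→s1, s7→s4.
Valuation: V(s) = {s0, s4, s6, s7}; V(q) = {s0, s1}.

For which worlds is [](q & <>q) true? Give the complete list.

s1, s8

Recall that []ψ holds at a world iff ψ holds at every accessible world, and <>ψ holds iff ψ holds at some accessible world.
Let φ = [](q & <>q). Evaluate φ at each world:
  s0 (successors {s1, s4}): φ is false.
  s1 (successors ∅): φ is true.
  s2 (successors {s6}): φ is false.
  s3 (successors {s0, s7, s8}): φ is false.
  s4 (successors {s2, s6, s7, s8}): φ is false.
  s5 (successors {s4, s6}): φ is false.
  s6 (successors {s3, s7}): φ is false.
  s7 (successors {s1, s4}): φ is false.
  s8 (successors ∅): φ is true.
For instance, at s6:
  At s6: [](q & <>q) requires q & <>q at every successor {s3, s7}.
    q & <>q fails at s3, so [](q & <>q) is false at s6.
      At s3: q is false, <>q is true, so q & <>q is false.
Satisfying worlds: {s1, s8}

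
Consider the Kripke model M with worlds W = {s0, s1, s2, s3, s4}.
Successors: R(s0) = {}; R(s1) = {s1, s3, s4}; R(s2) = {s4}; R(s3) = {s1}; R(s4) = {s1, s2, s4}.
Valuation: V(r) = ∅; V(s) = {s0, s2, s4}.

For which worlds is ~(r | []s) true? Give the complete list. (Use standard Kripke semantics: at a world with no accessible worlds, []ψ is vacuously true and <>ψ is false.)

s1, s3, s4

Let φ = ~(r | []s). Evaluate φ at each world:
  s0 (successors ∅): φ is false.
  s1 (successors {s1, s3, s4}): φ is true.
  s2 (successors {s4}): φ is false.
  s3 (successors {s1}): φ is true.
  s4 (successors {s1, s2, s4}): φ is true.
For instance, at s4:
  At s4: r | []s is false, so ~(r | []s) is true.
    At s4: r is false, []s is false, so r | []s is false.
      At s4: []s requires s at every successor {s1, s2, s4}.
        s fails at s1, so []s is false at s4.
Satisfying worlds: {s1, s3, s4}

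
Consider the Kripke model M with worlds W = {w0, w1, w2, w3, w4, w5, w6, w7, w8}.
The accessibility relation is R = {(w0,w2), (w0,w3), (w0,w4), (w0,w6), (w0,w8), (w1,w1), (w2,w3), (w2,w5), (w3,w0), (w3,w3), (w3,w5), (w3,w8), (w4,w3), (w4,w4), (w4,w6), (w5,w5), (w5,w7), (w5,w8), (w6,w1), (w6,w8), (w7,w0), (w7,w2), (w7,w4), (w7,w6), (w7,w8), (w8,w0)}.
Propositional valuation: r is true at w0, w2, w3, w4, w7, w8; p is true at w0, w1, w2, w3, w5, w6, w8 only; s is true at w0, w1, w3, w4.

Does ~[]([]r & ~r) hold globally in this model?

Yes

Let φ = ~[]([]r & ~r). Evaluate φ at each world:
  w0 (successors {w2, w3, w4, w6, w8}): φ is true.
  w1 (successors {w1}): φ is true.
  w2 (successors {w3, w5}): φ is true.
  w3 (successors {w0, w3, w5, w8}): φ is true.
  w4 (successors {w3, w4, w6}): φ is true.
  w5 (successors {w5, w7, w8}): φ is true.
  w6 (successors {w1, w8}): φ is true.
  w7 (successors {w0, w2, w4, w6, w8}): φ is true.
  w8 (successors {w0}): φ is true.
For instance, at w0:
  At w0: []([]r & ~r) is false, so ~[]([]r & ~r) is true.
    At w0: []([]r & ~r) requires []r & ~r at every successor {w2, w3, w4, w6, w8}.
      []r & ~r fails at w2, so []([]r & ~r) is false at w0.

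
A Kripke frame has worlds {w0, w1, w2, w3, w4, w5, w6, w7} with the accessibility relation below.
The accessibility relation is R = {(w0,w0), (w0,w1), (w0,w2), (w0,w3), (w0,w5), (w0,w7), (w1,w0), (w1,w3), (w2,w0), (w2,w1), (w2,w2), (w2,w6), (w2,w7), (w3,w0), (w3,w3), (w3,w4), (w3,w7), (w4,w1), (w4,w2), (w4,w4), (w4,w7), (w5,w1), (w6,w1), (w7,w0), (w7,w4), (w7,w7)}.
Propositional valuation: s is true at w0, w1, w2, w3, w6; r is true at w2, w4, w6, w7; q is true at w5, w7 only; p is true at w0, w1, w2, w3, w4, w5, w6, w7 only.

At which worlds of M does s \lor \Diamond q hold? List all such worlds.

w0, w1, w2, w3, w4, w6, w7

Let φ = s \lor \Diamond q. Evaluate φ at each world:
  w0 (successors {w0, w1, w2, w3, w5, w7}): φ is true.
  w1 (successors {w0, w3}): φ is true.
  w2 (successors {w0, w1, w2, w6, w7}): φ is true.
  w3 (successors {w0, w3, w4, w7}): φ is true.
  w4 (successors {w1, w2, w4, w7}): φ is true.
  w5 (successors {w1}): φ is false.
  w6 (successors {w1}): φ is true.
  w7 (successors {w0, w4, w7}): φ is true.
For instance, at w3:
  At w3: s is true, \Diamond q is true, so s \lor \Diamond q is true.
    At w3: \Diamond q requires q at some successor in {w0, w3, w4, w7}.
      q holds at w7, so \Diamond q is true at w3.
Satisfying worlds: {w0, w1, w2, w3, w4, w6, w7}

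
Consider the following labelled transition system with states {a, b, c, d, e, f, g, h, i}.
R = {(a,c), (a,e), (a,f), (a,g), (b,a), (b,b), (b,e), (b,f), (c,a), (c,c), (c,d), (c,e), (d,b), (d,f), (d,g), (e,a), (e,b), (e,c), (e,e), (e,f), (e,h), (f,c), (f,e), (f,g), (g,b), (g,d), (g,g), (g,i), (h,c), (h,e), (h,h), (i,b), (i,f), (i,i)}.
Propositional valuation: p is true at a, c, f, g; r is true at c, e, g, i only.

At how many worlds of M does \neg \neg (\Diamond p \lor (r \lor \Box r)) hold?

9

Recall that \Box ψ holds at a world iff ψ holds at every accessible world, and \Diamond ψ holds iff ψ holds at some accessible world.
Let φ = \neg \neg (\Diamond p \lor (r \lor \Box r)). Evaluate φ at each world:
  a (successors {c, e, f, g}): φ is true.
  b (successors {a, b, e, f}): φ is true.
  c (successors {a, c, d, e}): φ is true.
  d (successors {b, f, g}): φ is true.
  e (successors {a, b, c, e, f, h}): φ is true.
  f (successors {c, e, g}): φ is true.
  g (successors {b, d, g, i}): φ is true.
  h (successors {c, e, h}): φ is true.
  i (successors {b, f, i}): φ is true.
For instance, at b:
  At b: \neg (\Diamond p \lor (r \lor \Box r)) is false, so \neg \neg (\Diamond p \lor (r \lor \Box r)) is true.
    At b: \Diamond p \lor (r \lor \Box r) is true, so \neg (\Diamond p \lor (r \lor \Box r)) is false.
      At b: \Diamond p is true, r \lor \Box r is false, so \Diamond p \lor (r \lor \Box r) is true.
Satisfying worlds: {a, b, c, d, e, f, g, h, i}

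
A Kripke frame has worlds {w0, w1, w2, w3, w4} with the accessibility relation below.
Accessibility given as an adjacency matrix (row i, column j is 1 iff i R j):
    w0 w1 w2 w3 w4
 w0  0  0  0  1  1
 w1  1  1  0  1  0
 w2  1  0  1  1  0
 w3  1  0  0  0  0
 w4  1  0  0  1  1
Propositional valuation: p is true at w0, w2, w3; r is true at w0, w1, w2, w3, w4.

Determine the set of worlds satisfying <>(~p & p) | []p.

Let φ = <>(~p & p) | []p. Evaluate φ at each world:
  w0 (successors {w3, w4}): φ is false.
  w1 (successors {w0, w1, w3}): φ is false.
  w2 (successors {w0, w2, w3}): φ is true.
  w3 (successors {w0}): φ is true.
  w4 (successors {w0, w3, w4}): φ is false.
For instance, at w1:
  At w1: <>(~p & p) is false, []p is false, so <>(~p & p) | []p is false.
    At w1: <>(~p & p) requires ~p & p at some successor in {w0, w1, w3}.
      At w0: ~p & p is false.
      At w1: ~p & p is false.
      At w3: ~p & p is false.
    So <>(~p & p) is false at w1.
    At w1: []p requires p at every successor {w0, w1, w3}.
      p fails at w1, so []p is false at w1.
Satisfying worlds: {w2, w3}

w2, w3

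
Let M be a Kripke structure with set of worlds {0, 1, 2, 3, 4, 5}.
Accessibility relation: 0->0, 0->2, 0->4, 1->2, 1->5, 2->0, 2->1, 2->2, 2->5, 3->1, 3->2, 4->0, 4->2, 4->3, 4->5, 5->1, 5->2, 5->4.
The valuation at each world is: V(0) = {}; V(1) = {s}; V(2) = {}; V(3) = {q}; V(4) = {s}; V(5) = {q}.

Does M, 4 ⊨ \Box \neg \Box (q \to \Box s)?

At 4: \Box \neg \Box (q \to \Box s) requires \neg \Box (q \to \Box s) at every successor {0, 2, 3, 5}.
  \neg \Box (q \to \Box s) fails at 0, so \Box \neg \Box (q \to \Box s) is false at 4.
    At 0: \Box (q \to \Box s) is true, so \neg \Box (q \to \Box s) is false.
      At 0: \Box (q \to \Box s) requires q \to \Box s at every successor {0, 2, 4}.
        At 0: q \to \Box s is true.
        At 2: q \to \Box s is true.
        At 4: q \to \Box s is true.
      So \Box (q \to \Box s) is true at 0.

No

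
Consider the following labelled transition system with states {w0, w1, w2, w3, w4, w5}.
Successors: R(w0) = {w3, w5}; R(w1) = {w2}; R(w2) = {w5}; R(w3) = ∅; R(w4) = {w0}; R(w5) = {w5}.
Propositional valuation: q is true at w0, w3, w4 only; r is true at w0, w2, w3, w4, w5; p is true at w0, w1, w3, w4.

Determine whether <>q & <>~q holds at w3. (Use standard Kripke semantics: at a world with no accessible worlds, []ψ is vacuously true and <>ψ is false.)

No

At w3: <>q is false, <>~q is false, so <>q & <>~q is false.
  At w3: no accessible worlds, so <>q is false.
  At w3: no accessible worlds, so <>~q is false.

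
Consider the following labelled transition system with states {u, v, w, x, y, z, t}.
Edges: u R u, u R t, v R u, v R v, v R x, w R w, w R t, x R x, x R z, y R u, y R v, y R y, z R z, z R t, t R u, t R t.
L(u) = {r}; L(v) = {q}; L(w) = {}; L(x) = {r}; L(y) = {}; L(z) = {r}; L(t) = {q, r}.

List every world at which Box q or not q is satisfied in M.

u, w, x, y, z

Let φ = Box q or not q. Evaluate φ at each world:
  u (successors {u, t}): φ is true.
  v (successors {u, v, x}): φ is false.
  w (successors {w, t}): φ is true.
  x (successors {x, z}): φ is true.
  y (successors {u, v, y}): φ is true.
  z (successors {z, t}): φ is true.
  t (successors {u, t}): φ is false.
For instance, at t:
  At t: Box q is false, not q is false, so Box q or not q is false.
    At t: Box q requires q at every successor {u, t}.
      q fails at u, so Box q is false at t.
Satisfying worlds: {u, w, x, y, z}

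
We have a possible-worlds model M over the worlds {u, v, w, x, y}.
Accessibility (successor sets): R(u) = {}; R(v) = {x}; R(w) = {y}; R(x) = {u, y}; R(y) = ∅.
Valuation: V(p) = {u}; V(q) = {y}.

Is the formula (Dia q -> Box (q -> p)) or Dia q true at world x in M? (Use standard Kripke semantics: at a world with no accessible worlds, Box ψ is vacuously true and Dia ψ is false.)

Yes

At x: Dia q -> Box (q -> p) is false, Dia q is true, so (Dia q -> Box (q -> p)) or Dia q is true.
  At x: Dia q is true, Box (q -> p) is false, so Dia q -> Box (q -> p) is false.
    At x: Dia q requires q at some successor in {u, y}.
      q holds at y, so Dia q is true at x.
    At x: Box (q -> p) requires q -> p at every successor {u, y}.
      q -> p fails at y, so Box (q -> p) is false at x.
  At x: Dia q requires q at some successor in {u, y}.
    q holds at y, so Dia q is true at x.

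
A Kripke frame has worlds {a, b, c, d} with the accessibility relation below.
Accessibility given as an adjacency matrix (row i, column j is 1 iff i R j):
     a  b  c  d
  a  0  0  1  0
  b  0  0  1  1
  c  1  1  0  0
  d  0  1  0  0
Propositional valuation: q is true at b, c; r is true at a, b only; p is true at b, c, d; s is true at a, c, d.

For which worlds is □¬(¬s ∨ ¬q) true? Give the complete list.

a

Let φ = □¬(¬s ∨ ¬q). Evaluate φ at each world:
  a (successors {c}): φ is true.
  b (successors {c, d}): φ is false.
  c (successors {a, b}): φ is false.
  d (successors {b}): φ is false.
For instance, at b:
  At b: □¬(¬s ∨ ¬q) requires ¬(¬s ∨ ¬q) at every successor {c, d}.
    ¬(¬s ∨ ¬q) fails at d, so □¬(¬s ∨ ¬q) is false at b.
Satisfying worlds: {a}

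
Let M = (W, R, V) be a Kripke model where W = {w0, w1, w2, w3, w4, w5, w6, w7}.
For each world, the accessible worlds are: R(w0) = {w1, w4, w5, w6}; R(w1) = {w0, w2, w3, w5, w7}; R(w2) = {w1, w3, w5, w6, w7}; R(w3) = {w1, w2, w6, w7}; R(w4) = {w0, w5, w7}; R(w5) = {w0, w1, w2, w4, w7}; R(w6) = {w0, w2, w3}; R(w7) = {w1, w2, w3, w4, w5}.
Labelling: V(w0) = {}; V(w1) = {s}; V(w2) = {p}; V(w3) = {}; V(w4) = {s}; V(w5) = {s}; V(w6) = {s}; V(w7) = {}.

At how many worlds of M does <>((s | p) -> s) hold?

Recall that <>ψ holds at a world iff ψ holds at some accessible world.
Let φ = <>((s | p) -> s). Evaluate φ at each world:
  w0 (successors {w1, w4, w5, w6}): φ is true.
  w1 (successors {w0, w2, w3, w5, w7}): φ is true.
  w2 (successors {w1, w3, w5, w6, w7}): φ is true.
  w3 (successors {w1, w2, w6, w7}): φ is true.
  w4 (successors {w0, w5, w7}): φ is true.
  w5 (successors {w0, w1, w2, w4, w7}): φ is true.
  w6 (successors {w0, w2, w3}): φ is true.
  w7 (successors {w1, w2, w3, w4, w5}): φ is true.
For instance, at w0:
  At w0: <>((s | p) -> s) requires (s | p) -> s at some successor in {w1, w4, w5, w6}.
    (s | p) -> s holds at w1, so <>((s | p) -> s) is true at w0.
Satisfying worlds: {w0, w1, w2, w3, w4, w5, w6, w7}

8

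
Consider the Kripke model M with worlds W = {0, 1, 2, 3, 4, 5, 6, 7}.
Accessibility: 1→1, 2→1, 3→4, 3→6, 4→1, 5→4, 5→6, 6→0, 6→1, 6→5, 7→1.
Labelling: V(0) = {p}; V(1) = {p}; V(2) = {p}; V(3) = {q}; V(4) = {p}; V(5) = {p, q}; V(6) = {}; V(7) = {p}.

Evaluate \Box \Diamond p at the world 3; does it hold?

At 3: \Box \Diamond p requires \Diamond p at every successor {4, 6}.
    At 4: \Diamond p requires p at some successor in {1}.
      p holds at 1, so \Diamond p is true at 4.
    At 6: \Diamond p requires p at some successor in {0, 1, 5}.
      p holds at 0, so \Diamond p is true at 6.
So \Box \Diamond p is true at 3.

Yes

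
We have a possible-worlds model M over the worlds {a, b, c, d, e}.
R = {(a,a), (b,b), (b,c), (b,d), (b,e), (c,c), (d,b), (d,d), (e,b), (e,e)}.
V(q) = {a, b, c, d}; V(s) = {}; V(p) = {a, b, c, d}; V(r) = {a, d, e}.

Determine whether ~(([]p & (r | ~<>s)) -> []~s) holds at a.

At a: ([]p & (r | ~<>s)) -> []~s is true, so ~(([]p & (r | ~<>s)) -> []~s) is false.
  At a: []p & (r | ~<>s) is true, []~s is true, so ([]p & (r | ~<>s)) -> []~s is true.
    At a: []p is true, r | ~<>s is true, so []p & (r | ~<>s) is true.
      At a: []p requires p at every successor {a}.
        At a: p is true.
      So []p is true at a.
      At a: r is true, ~<>s is true, so r | ~<>s is true.
    At a: []~s requires ~s at every successor {a}.
      At a: ~s is true.
    So []~s is true at a.

No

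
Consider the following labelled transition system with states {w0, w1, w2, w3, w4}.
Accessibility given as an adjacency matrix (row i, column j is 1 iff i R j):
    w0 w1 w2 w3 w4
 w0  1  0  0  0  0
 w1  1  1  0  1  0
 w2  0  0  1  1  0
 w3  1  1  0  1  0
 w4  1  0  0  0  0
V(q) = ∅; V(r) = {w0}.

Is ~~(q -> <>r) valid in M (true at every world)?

Yes

Let φ = ~~(q -> <>r). Evaluate φ at each world:
  w0 (successors {w0}): φ is true.
  w1 (successors {w0, w1, w3}): φ is true.
  w2 (successors {w2, w3}): φ is true.
  w3 (successors {w0, w1, w3}): φ is true.
  w4 (successors {w0}): φ is true.
For instance, at w1:
  At w1: ~(q -> <>r) is false, so ~~(q -> <>r) is true.
    At w1: q -> <>r is true, so ~(q -> <>r) is false.
      At w1: q is false, <>r is true, so q -> <>r is true.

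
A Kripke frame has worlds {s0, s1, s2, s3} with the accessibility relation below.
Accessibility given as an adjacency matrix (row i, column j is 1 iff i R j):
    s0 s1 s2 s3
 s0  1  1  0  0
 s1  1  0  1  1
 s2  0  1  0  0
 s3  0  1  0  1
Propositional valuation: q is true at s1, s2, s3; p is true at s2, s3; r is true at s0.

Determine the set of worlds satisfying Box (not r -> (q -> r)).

Let φ = Box (not r -> (q -> r)). Evaluate φ at each world:
  s0 (successors {s0, s1}): φ is false.
  s1 (successors {s0, s2, s3}): φ is false.
  s2 (successors {s1}): φ is false.
  s3 (successors {s1, s3}): φ is false.
For instance, at s0:
  At s0: Box (not r -> (q -> r)) requires not r -> (q -> r) at every successor {s0, s1}.
    not r -> (q -> r) fails at s1, so Box (not r -> (q -> r)) is false at s0.
Satisfying worlds: none.

none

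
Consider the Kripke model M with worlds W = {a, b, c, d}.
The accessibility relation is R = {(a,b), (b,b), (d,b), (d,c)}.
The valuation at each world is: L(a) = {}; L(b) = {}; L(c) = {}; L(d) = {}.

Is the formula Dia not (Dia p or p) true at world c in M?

At c: no accessible worlds, so Dia not (Dia p or p) is false.

No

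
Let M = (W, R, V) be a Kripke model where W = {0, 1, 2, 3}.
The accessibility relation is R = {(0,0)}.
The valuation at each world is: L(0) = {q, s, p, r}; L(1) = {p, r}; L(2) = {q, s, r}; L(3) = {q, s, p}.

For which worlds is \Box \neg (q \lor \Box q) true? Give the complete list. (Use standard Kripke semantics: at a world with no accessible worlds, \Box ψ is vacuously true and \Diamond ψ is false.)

1, 2, 3

Let φ = \Box \neg (q \lor \Box q). Evaluate φ at each world:
  0 (successors {0}): φ is false.
  1 (successors ∅): φ is true.
  2 (successors ∅): φ is true.
  3 (successors ∅): φ is true.
For instance, at 0:
  At 0: \Box \neg (q \lor \Box q) requires \neg (q \lor \Box q) at every successor {0}.
    \neg (q \lor \Box q) fails at 0, so \Box \neg (q \lor \Box q) is false at 0.
      At 0: q \lor \Box q is true, so \neg (q \lor \Box q) is false.
Satisfying worlds: {1, 2, 3}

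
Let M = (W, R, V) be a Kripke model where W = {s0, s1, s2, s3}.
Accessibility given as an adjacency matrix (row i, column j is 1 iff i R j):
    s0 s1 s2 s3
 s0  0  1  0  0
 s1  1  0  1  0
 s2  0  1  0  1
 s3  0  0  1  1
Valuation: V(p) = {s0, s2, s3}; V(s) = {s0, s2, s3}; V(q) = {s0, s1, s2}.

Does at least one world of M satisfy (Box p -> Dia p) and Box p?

Let φ = (Box p -> Dia p) and Box p. Evaluate φ at each world:
  s0 (successors {s1}): φ is false.
  s1 (successors {s0, s2}): φ is true.
  s2 (successors {s1, s3}): φ is false.
  s3 (successors {s2, s3}): φ is true.
Detail at s1 (witness):
  At s1: Box p -> Dia p is true, Box p is true, so (Box p -> Dia p) and Box p is true.
    At s1: Box p is true, Dia p is true, so Box p -> Dia p is true.
      At s1: Box p requires p at every successor {s0, s2}.
        At s0: p is true.
        At s2: p is true.
      So Box p is true at s1.
      At s1: Dia p requires p at some successor in {s0, s2}.
        p holds at s0, so Dia p is true at s1.
    At s1: Box p requires p at every successor {s0, s2}.
      At s0: p is true.
      At s2: p is true.
    So Box p is true at s1.

Yes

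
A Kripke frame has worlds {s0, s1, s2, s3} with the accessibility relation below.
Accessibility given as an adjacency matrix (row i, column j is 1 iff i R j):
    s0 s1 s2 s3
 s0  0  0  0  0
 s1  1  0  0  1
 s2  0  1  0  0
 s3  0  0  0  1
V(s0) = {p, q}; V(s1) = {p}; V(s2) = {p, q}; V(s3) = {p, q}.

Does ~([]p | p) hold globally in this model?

Let φ = ~([]p | p). Evaluate φ at each world:
  s0 (successors ∅): φ is false.
  s1 (successors {s0, s3}): φ is false.
  s2 (successors {s1}): φ is false.
  s3 (successors {s3}): φ is false.
Detail at s0 (counterexample):
  At s0: []p | p is true, so ~([]p | p) is false.
    At s0: []p is true, p is true, so []p | p is true.
      At s0: no accessible worlds, so []p holds vacuously.

No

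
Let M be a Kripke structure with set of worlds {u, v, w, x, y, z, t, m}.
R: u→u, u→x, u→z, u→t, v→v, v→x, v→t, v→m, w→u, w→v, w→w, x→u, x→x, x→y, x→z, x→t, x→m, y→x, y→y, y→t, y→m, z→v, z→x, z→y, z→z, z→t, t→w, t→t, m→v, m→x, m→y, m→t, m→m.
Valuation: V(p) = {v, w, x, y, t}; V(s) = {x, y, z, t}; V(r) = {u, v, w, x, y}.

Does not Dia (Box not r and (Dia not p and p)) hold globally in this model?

Recall that Box ψ holds at a world iff ψ holds at every accessible world, and Dia ψ holds iff ψ holds at some accessible world.
Let φ = not Dia (Box not r and (Dia not p and p)). Evaluate φ at each world:
  u (successors {u, x, z, t}): φ is true.
  v (successors {v, x, t, m}): φ is true.
  w (successors {u, v, w}): φ is true.
  x (successors {u, x, y, z, t, m}): φ is true.
  y (successors {x, y, t, m}): φ is true.
  z (successors {v, x, y, z, t}): φ is true.
  t (successors {w, t}): φ is true.
  m (successors {v, x, y, t, m}): φ is true.
For instance, at z:
  At z: Dia (Box not r and (Dia not p and p)) is false, so not Dia (Box not r and (Dia not p and p)) is true.
    At z: Dia (Box not r and (Dia not p and p)) requires Box not r and (Dia not p and p) at some successor in {v, x, y, z, t}.
      At v: Box not r and (Dia not p and p) is false.
      At x: Box not r and (Dia not p and p) is false.
      At y: Box not r and (Dia not p and p) is false.
      At z: Box not r and (Dia not p and p) is false.
      At t: Box not r and (Dia not p and p) is false.
    So Dia (Box not r and (Dia not p and p)) is false at z.

Yes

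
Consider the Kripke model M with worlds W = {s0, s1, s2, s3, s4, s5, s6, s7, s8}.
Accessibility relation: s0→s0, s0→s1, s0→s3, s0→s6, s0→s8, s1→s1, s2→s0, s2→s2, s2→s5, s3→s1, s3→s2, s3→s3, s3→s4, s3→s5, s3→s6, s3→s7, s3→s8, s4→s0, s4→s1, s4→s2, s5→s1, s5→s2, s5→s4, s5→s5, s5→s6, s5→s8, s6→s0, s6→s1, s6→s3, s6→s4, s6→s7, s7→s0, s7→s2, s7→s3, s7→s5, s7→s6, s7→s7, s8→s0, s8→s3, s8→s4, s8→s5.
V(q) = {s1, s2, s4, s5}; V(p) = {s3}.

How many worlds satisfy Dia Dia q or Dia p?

Let φ = Dia Dia q or Dia p. Evaluate φ at each world:
  s0 (successors {s0, s1, s3, s6, s8}): φ is true.
  s1 (successors {s1}): φ is true.
  s2 (successors {s0, s2, s5}): φ is true.
  s3 (successors {s1, s2, s3, s4, s5, s6, s7, s8}): φ is true.
  s4 (successors {s0, s1, s2}): φ is true.
  s5 (successors {s1, s2, s4, s5, s6, s8}): φ is true.
  s6 (successors {s0, s1, s3, s4, s7}): φ is true.
  s7 (successors {s0, s2, s3, s5, s6, s7}): φ is true.
  s8 (successors {s0, s3, s4, s5}): φ is true.
For instance, at s2:
  At s2: Dia Dia q is true, Dia p is false, so Dia Dia q or Dia p is true.
    At s2: Dia Dia q requires Dia q at some successor in {s0, s2, s5}.
      Dia q holds at s0, so Dia Dia q is true at s2.
    At s2: Dia p requires p at some successor in {s0, s2, s5}.
      At s0: p is false.
      At s2: p is false.
      At s5: p is false.
    So Dia p is false at s2.
Satisfying worlds: {s0, s1, s2, s3, s4, s5, s6, s7, s8}

9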